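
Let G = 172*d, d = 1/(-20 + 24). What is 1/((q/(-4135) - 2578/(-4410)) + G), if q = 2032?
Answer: 1823535/78581896 ≈ 0.023206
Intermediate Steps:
d = ¼ (d = 1/4 = ¼ ≈ 0.25000)
G = 43 (G = 172*(¼) = 43)
1/((q/(-4135) - 2578/(-4410)) + G) = 1/((2032/(-4135) - 2578/(-4410)) + 43) = 1/((2032*(-1/4135) - 2578*(-1/4410)) + 43) = 1/((-2032/4135 + 1289/2205) + 43) = 1/(169891/1823535 + 43) = 1/(78581896/1823535) = 1823535/78581896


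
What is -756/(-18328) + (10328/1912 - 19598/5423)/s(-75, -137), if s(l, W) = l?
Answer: 267410257/15358749450 ≈ 0.017411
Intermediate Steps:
-756/(-18328) + (10328/1912 - 19598/5423)/s(-75, -137) = -756/(-18328) + (10328/1912 - 19598/5423)/(-75) = -756*(-1/18328) + (10328*(1/1912) - 19598*1/5423)*(-1/75) = 189/4582 + (1291/239 - 19598/5423)*(-1/75) = 189/4582 + (2317171/1296097)*(-1/75) = 189/4582 - 2317171/97207275 = 267410257/15358749450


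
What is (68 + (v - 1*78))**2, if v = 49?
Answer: 1521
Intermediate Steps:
(68 + (v - 1*78))**2 = (68 + (49 - 1*78))**2 = (68 + (49 - 78))**2 = (68 - 29)**2 = 39**2 = 1521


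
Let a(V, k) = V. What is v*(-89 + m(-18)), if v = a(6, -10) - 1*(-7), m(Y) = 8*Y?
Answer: -3029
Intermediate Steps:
v = 13 (v = 6 - 1*(-7) = 6 + 7 = 13)
v*(-89 + m(-18)) = 13*(-89 + 8*(-18)) = 13*(-89 - 144) = 13*(-233) = -3029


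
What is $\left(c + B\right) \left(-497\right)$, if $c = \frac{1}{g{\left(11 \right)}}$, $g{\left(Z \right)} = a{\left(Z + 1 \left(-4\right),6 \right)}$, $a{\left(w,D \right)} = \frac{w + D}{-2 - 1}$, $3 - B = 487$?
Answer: $\frac{3128615}{13} \approx 2.4066 \cdot 10^{5}$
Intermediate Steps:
$B = -484$ ($B = 3 - 487 = -484$)
$a{\left(w,D \right)} = - \frac{D}{3} - \frac{w}{3}$ ($a{\left(w,D \right)} = \frac{D + w}{-3} = \left(D + w\right) \left(- \frac{1}{3}\right) = - \frac{D}{3} - \frac{w}{3}$)
$g{\left(Z \right)} = - \frac{2}{3} - \frac{Z}{3}$ ($g{\left(Z \right)} = \left(- \frac{1}{3}\right) 6 - \frac{Z + 1 \left(-4\right)}{3} = -2 - \frac{Z - 4}{3} = -2 - \frac{-4 + Z}{3} = -2 - \left(- \frac{4}{3} + \frac{Z}{3}\right) = - \frac{2}{3} - \frac{Z}{3}$)
$c = - \frac{3}{13}$ ($c = \frac{1}{- \frac{2}{3} - \frac{11}{3}} = \frac{1}{- \frac{13}{3}} = - \frac{3}{13} \approx -0.23077$)
$\left(c + B\right) \left(-497\right) = \left(- \frac{3}{13} - 484\right) \left(-497\right) = \left(- \frac{6295}{13}\right) \left(-497\right) = \frac{3128615}{13}$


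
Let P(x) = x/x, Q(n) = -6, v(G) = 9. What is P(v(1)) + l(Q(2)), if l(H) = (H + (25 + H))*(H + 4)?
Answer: -25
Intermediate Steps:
l(H) = (4 + H)*(25 + 2*H) (l(H) = (25 + 2*H)*(4 + H) = (4 + H)*(25 + 2*H))
P(x) = 1
P(v(1)) + l(Q(2)) = 1 + (100 + 2*(-6)**2 + 33*(-6)) = 1 + (100 + 2*36 - 198) = 1 + (100 + 72 - 198) = 1 - 26 = -25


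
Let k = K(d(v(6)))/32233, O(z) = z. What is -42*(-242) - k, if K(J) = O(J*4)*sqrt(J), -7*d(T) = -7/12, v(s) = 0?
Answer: 10164 - sqrt(3)/580194 ≈ 10164.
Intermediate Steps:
d(T) = 1/12 (d(T) = -(-1)/12 = -1/7*(-7/12) = 1/12)
K(J) = 4*J**(3/2) (K(J) = (J*4)*sqrt(J) = (4*J)*sqrt(J) = 4*J**(3/2))
k = sqrt(3)/580194 (k = (4*(1/12)**(3/2))/32233 = (4*(sqrt(3)/72))*(1/32233) = (sqrt(3)/18)*(1/32233) = sqrt(3)/580194 ≈ 2.9853e-6)
-42*(-242) - k = -42*(-242) - sqrt(3)/580194 = 10164 - sqrt(3)/580194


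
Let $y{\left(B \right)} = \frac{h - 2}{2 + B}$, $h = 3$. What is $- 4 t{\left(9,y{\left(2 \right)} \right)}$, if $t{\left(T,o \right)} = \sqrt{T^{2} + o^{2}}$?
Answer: $- \sqrt{1297} \approx -36.014$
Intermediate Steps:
$y{\left(B \right)} = \frac{1}{2 + B}$ ($y{\left(B \right)} = \frac{3 - 2}{2 + B} = 1 \frac{1}{2 + B} = \frac{1}{2 + B}$)
$- 4 t{\left(9,y{\left(2 \right)} \right)} = - 4 \sqrt{9^{2} + \left(\frac{1}{2 + 2}\right)^{2}} = - 4 \sqrt{81 + \left(\frac{1}{4}\right)^{2}} = - 4 \sqrt{81 + \frac{1}{16}} = - 4 \sqrt{\frac{1297}{16}} = - 4 \frac{\sqrt{1297}}{4} = - \sqrt{1297}$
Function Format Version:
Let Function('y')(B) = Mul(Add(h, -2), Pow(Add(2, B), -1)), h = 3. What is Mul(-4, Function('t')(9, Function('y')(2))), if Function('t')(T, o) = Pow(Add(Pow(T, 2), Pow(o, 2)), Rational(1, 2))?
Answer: Mul(-1, Pow(1297, Rational(1, 2))) ≈ -36.014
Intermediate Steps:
Function('y')(B) = Pow(Add(2, B), -1) (Function('y')(B) = Mul(Add(3, -2), Pow(Add(2, B), -1)) = Mul(1, Pow(Add(2, B), -1)) = Pow(Add(2, B), -1))
Mul(-4, Function('t')(9, Function('y')(2))) = Mul(-4, Pow(Add(Pow(9, 2), Pow(Pow(Add(2, 2), -1), 2)), Rational(1, 2))) = Mul(-4, Pow(Add(81, Pow(Pow(4, -1), 2)), Rational(1, 2))) = Mul(-4, Pow(Add(81, Pow(Rational(1, 4), 2)), Rational(1, 2))) = Mul(-4, Pow(Add(81, Rational(1, 16)), Rational(1, 2))) = Mul(-4, Pow(Rational(1297, 16), Rational(1, 2))) = Mul(-4, Mul(Rational(1, 4), Pow(1297, Rational(1, 2)))) = Mul(-1, Pow(1297, Rational(1, 2)))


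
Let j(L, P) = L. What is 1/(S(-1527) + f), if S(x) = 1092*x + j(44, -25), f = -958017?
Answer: -1/2625457 ≈ -3.8089e-7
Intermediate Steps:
S(x) = 44 + 1092*x (S(x) = 1092*x + 44 = 44 + 1092*x)
1/(S(-1527) + f) = 1/((44 + 1092*(-1527)) - 958017) = 1/((44 - 1667484) - 958017) = 1/(-1667440 - 958017) = 1/(-2625457) = -1/2625457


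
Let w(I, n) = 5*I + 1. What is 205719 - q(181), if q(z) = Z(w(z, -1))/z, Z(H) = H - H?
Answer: 205719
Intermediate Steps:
w(I, n) = 1 + 5*I
Z(H) = 0
q(z) = 0 (q(z) = 0/z = 0)
205719 - q(181) = 205719 - 1*0 = 205719 + 0 = 205719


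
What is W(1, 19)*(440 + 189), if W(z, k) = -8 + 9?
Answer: 629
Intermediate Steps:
W(z, k) = 1
W(1, 19)*(440 + 189) = 1*(440 + 189) = 1*629 = 629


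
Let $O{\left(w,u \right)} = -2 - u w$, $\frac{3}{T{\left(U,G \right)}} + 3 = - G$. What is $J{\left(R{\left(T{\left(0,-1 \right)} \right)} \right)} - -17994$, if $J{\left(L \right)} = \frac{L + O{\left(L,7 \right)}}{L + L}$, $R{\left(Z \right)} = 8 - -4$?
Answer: $\frac{215891}{12} \approx 17991.0$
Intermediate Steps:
$T{\left(U,G \right)} = \frac{3}{-3 - G}$
$O{\left(w,u \right)} = -2 - u w$
$R{\left(Z \right)} = 12$ ($R{\left(Z \right)} = 8 + 4 = 12$)
$J{\left(L \right)} = \frac{-2 - 6 L}{2 L}$ ($J{\left(L \right)} = \frac{L - \left(2 + 7 L\right)}{L + L} = \frac{L - \left(2 + 7 L\right)}{2 L} = \left(-2 - 6 L\right) \frac{1}{2 L} = \frac{-2 - 6 L}{2 L}$)
$J{\left(R{\left(T{\left(0,-1 \right)} \right)} \right)} - -17994 = \left(-3 - \frac{1}{12}\right) - -17994 = \left(-3 - \frac{1}{12}\right) + 17994 = - \frac{37}{12} + 17994 = \frac{215891}{12}$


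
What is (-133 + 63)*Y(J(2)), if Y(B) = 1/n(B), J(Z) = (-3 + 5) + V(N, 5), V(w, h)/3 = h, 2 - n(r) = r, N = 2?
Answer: 14/3 ≈ 4.6667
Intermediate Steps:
n(r) = 2 - r
V(w, h) = 3*h
J(Z) = 17 (J(Z) = (-3 + 5) + 3*5 = 2 + 15 = 17)
Y(B) = 1/(2 - B)
(-133 + 63)*Y(J(2)) = (-133 + 63)*(-1/(-2 + 17)) = -(-70)/15 = -70*(-1/15) = 14/3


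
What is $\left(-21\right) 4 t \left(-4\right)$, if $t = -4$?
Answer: $-1344$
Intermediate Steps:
$\left(-21\right) 4 t \left(-4\right) = \left(-21\right) 4 \left(\left(-4\right) \left(-4\right)\right) = \left(-84\right) 16 = -1344$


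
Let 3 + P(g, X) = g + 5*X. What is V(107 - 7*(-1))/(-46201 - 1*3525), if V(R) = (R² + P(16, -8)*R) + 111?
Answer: -10029/49726 ≈ -0.20169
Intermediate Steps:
P(g, X) = -3 + g + 5*X (P(g, X) = -3 + (g + 5*X) = -3 + g + 5*X)
V(R) = 111 + R² - 27*R (V(R) = (R² + (-3 + 16 + 5*(-8))*R) + 111 = (R² + (-3 + 16 - 40)*R) + 111 = (R² - 27*R) + 111 = 111 + R² - 27*R)
V(107 - 7*(-1))/(-46201 - 1*3525) = (111 + (107 - 7*(-1))² - 27*(107 - 7*(-1)))/(-46201 - 1*3525) = (111 + (107 + 7)² - 27*(107 + 7))/(-46201 - 3525) = (111 + 114² - 27*114)/(-49726) = (111 + 12996 - 3078)*(-1/49726) = 10029*(-1/49726) = -10029/49726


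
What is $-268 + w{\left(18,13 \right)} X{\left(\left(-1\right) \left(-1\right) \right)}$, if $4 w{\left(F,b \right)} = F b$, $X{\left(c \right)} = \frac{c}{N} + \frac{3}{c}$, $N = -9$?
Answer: $-99$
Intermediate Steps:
$X{\left(c \right)} = \frac{3}{c} - \frac{c}{9}$ ($X{\left(c \right)} = \frac{c}{-9} + \frac{3}{c} = c \left(- \frac{1}{9}\right) + \frac{3}{c} = - \frac{c}{9} + \frac{3}{c} = \frac{3}{c} - \frac{c}{9}$)
$w{\left(F,b \right)} = \frac{F b}{4}$
$-268 + w{\left(18,13 \right)} X{\left(\left(-1\right) \left(-1\right) \right)} = -268 + \frac{1}{4} \cdot 18 \cdot 13 \left(\frac{3}{\left(-1\right) \left(-1\right)} - \frac{\left(-1\right) \left(-1\right)}{9}\right) = -268 + \frac{117 \left(\frac{3}{1} - \frac{1}{9}\right)}{2} = -268 + \frac{117 \left(3 \cdot 1 - \frac{1}{9}\right)}{2} = -268 + \frac{117 \left(3 - \frac{1}{9}\right)}{2} = -268 + \frac{117}{2} \cdot \frac{26}{9} = -268 + 169 = -99$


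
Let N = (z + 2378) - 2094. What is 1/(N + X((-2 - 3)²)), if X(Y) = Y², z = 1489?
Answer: 1/2398 ≈ 0.00041701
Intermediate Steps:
N = 1773 (N = (1489 + 2378) - 2094 = 3867 - 2094 = 1773)
1/(N + X((-2 - 3)²)) = 1/(1773 + ((-2 - 3)²)²) = 1/(1773 + ((-5)²)²) = 1/(1773 + 25²) = 1/(1773 + 625) = 1/2398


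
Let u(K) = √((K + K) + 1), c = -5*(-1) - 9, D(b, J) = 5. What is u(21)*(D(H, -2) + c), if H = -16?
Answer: √43 ≈ 6.5574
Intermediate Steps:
c = -4 (c = 5 - 9 = -4)
u(K) = √(1 + 2*K) (u(K) = √(2*K + 1) = √(1 + 2*K))
u(21)*(D(H, -2) + c) = √(1 + 2*21)*(5 - 4) = √(1 + 42)*1 = √43*1 = √43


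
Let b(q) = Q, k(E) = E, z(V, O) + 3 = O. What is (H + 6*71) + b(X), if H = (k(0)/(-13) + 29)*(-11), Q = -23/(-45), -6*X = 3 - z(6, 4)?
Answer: 4838/45 ≈ 107.51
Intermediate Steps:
z(V, O) = -3 + O
X = -⅓ (X = -(3 - (-3 + 4))/6 = -(3 - 1*1)/6 = -(3 - 1)/6 = -⅙*2 = -⅓ ≈ -0.33333)
Q = 23/45 (Q = -23*(-1/45) = 23/45 ≈ 0.51111)
b(q) = 23/45
H = -319 (H = (0/(-13) + 29)*(-11) = (0*(-1/13) + 29)*(-11) = (0 + 29)*(-11) = 29*(-11) = -319)
(H + 6*71) + b(X) = (-319 + 6*71) + 23/45 = (-319 + 426) + 23/45 = 107 + 23/45 = 4838/45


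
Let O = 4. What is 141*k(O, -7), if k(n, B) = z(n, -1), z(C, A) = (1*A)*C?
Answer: -564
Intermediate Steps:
z(C, A) = A*C
k(n, B) = -n
141*k(O, -7) = 141*(-1*4) = 141*(-4) = -564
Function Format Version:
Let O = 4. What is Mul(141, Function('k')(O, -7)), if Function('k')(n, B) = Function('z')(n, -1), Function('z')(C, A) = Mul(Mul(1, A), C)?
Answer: -564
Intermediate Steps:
Function('z')(C, A) = Mul(A, C)
Function('k')(n, B) = Mul(-1, n)
Mul(141, Function('k')(O, -7)) = Mul(141, Mul(-1, 4)) = Mul(141, -4) = -564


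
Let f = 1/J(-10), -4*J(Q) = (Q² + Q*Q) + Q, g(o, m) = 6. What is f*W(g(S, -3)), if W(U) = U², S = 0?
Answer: -72/95 ≈ -0.75789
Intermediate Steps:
J(Q) = -Q²/2 - Q/4 (J(Q) = -((Q² + Q*Q) + Q)/4 = -((Q² + Q²) + Q)/4 = -(2*Q² + Q)/4 = -(Q + 2*Q²)/4 = -Q²/2 - Q/4)
f = -2/95 (f = 1/(-¼*(-10)*(1 + 2*(-10))) = 1/(-¼*(-10)*(1 - 20)) = 1/(-¼*(-10)*(-19)) = 1/(-95/2) = -2/95 ≈ -0.021053)
f*W(g(S, -3)) = -2/95*6² = -2/95*36 = -72/95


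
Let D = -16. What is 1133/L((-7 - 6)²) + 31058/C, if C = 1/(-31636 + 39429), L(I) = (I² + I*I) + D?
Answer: 13821650368497/57106 ≈ 2.4203e+8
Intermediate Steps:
L(I) = -16 + 2*I² (L(I) = (I² + I*I) - 16 = (I² + I²) - 16 = 2*I² - 16 = -16 + 2*I²)
C = 1/7793 ≈ 0.00012832
1133/L((-7 - 6)²) + 31058/C = 1133/(-16 + 2*((-7 - 6)²)²) + 31058/(1/7793) = 1133/(-16 + 2*((-13)²)²) + 31058*7793 = 1133/(-16 + 2*169²) + 242034994 = 1133/(-16 + 2*28561) + 242034994 = 1133/(-16 + 57122) + 242034994 = 1133/57106 + 242034994 = 13821650368497/57106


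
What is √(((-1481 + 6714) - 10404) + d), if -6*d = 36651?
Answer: I*√45118/2 ≈ 106.2*I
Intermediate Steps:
d = -12217/2 (d = -⅙*36651 = -12217/2 ≈ -6108.5)
√(((-1481 + 6714) - 10404) + d) = √(((-1481 + 6714) - 10404) - 12217/2) = √((5233 - 10404) - 12217/2) = √(-5171 - 12217/2) = √(-22559/2) = I*√45118/2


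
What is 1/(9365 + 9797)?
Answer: 1/19162 ≈ 5.2187e-5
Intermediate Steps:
1/(9365 + 9797) = 1/19162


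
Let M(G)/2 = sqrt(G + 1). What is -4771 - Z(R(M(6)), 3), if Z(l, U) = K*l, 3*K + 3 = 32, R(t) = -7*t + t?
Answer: -4771 + 116*sqrt(7) ≈ -4464.1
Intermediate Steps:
M(G) = 2*sqrt(1 + G) (M(G) = 2*sqrt(G + 1) = 2*sqrt(1 + G))
R(t) = -6*t
K = 29/3 (K = -1 + (1/3)*32 = -1 + 32/3 = 29/3 ≈ 9.6667)
Z(l, U) = 29*l/3
-4771 - Z(R(M(6)), 3) = -4771 - 29*(-12*sqrt(1 + 6))/3 = -4771 - 29*(-12*sqrt(7))/3 = -4771 - (-116)*sqrt(7) = -4771 + 116*sqrt(7)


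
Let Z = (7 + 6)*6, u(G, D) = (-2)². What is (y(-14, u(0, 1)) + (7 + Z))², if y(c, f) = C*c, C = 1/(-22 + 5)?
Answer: 2128681/289 ≈ 7365.7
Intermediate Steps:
u(G, D) = 4
C = -1/17 (C = 1/(-17) = -1/17 ≈ -0.058824)
Z = 78 (Z = 13*6 = 78)
y(c, f) = -c/17
(y(-14, u(0, 1)) + (7 + Z))² = (-1/17*(-14) + (7 + 78))² = (14/17 + 85)² = (1459/17)² = 2128681/289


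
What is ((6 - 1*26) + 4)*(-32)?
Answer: 512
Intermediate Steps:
((6 - 1*26) + 4)*(-32) = ((6 - 26) + 4)*(-32) = (-20 + 4)*(-32) = -16*(-32) = 512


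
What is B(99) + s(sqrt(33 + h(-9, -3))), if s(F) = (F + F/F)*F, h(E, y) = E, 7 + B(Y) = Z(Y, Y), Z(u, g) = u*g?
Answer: 9818 + 2*sqrt(6) ≈ 9822.9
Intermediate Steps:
Z(u, g) = g*u
B(Y) = -7 + Y**2 (B(Y) = -7 + Y*Y = -7 + Y**2)
s(F) = F*(1 + F) (s(F) = (F + 1)*F = (1 + F)*F = F*(1 + F))
B(99) + s(sqrt(33 + h(-9, -3))) = (-7 + 99**2) + sqrt(33 - 9)*(1 + sqrt(33 - 9)) = (-7 + 9801) + sqrt(24)*(1 + sqrt(24)) = 9794 + (2*sqrt(6))*(1 + 2*sqrt(6)) = 9794 + 2*sqrt(6)*(1 + 2*sqrt(6))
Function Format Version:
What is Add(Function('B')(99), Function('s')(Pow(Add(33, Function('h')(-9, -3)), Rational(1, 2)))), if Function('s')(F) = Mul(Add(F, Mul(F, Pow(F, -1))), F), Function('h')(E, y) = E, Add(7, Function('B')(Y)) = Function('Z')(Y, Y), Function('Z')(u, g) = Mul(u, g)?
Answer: Add(9818, Mul(2, Pow(6, Rational(1, 2)))) ≈ 9822.9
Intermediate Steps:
Function('Z')(u, g) = Mul(g, u)
Function('B')(Y) = Add(-7, Pow(Y, 2)) (Function('B')(Y) = Add(-7, Mul(Y, Y)) = Add(-7, Pow(Y, 2)))
Function('s')(F) = Mul(F, Add(1, F)) (Function('s')(F) = Mul(Add(F, 1), F) = Mul(Add(1, F), F) = Mul(F, Add(1, F)))
Add(Function('B')(99), Function('s')(Pow(Add(33, Function('h')(-9, -3)), Rational(1, 2)))) = Add(Add(-7, Pow(99, 2)), Mul(Pow(Add(33, -9), Rational(1, 2)), Add(1, Pow(Add(33, -9), Rational(1, 2))))) = Add(Add(-7, 9801), Mul(Pow(24, Rational(1, 2)), Add(1, Pow(24, Rational(1, 2))))) = Add(9794, Mul(Mul(2, Pow(6, Rational(1, 2))), Add(1, Mul(2, Pow(6, Rational(1, 2)))))) = Add(9794, Mul(2, Pow(6, Rational(1, 2)), Add(1, Mul(2, Pow(6, Rational(1, 2))))))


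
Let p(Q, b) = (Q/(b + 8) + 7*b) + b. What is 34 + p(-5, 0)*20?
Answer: 43/2 ≈ 21.500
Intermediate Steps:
p(Q, b) = 8*b + Q/(8 + b) (p(Q, b) = (Q/(8 + b) + 7*b) + b = (7*b + Q/(8 + b)) + b = 8*b + Q/(8 + b))
34 + p(-5, 0)*20 = 34 + ((-5 + 8*0² + 64*0)/(8 + 0))*20 = 34 + ((-5 + 8*0 + 0)/8)*20 = 34 + ((-5 + 0 + 0)/8)*20 = 34 + ((⅛)*(-5))*20 = 34 - 5/8*20 = 34 - 25/2 = 43/2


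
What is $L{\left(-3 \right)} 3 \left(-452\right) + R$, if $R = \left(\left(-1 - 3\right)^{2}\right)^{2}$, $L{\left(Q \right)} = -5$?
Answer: $7036$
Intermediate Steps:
$R = 256$ ($R = \left(\left(-4\right)^{2}\right)^{2} = 16^{2} = 256$)
$L{\left(-3 \right)} 3 \left(-452\right) + R = \left(-5\right) 3 \left(-452\right) + 256 = \left(-15\right) \left(-452\right) + 256 = 6780 + 256 = 7036$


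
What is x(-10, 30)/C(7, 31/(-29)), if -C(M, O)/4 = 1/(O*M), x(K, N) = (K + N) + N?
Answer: 5425/58 ≈ 93.534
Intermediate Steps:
x(K, N) = K + 2*N
C(M, O) = -4/(M*O) (C(M, O) = -4/(O*M) = -4/(M*O))
x(-10, 30)/C(7, 31/(-29)) = (-10 + 2*30)/((-4/(7*31/(-29)))) = (-10 + 60)/((-4*1/7/31*(-1/29))) = 50/((-4*1/7/(-31/29))) = 50/((-4*1/7*(-29/31))) = 50/(116/217) = 50*(217/116) = 5425/58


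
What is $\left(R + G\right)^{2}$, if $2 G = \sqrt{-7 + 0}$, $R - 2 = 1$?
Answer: $\frac{\left(6 + i \sqrt{7}\right)^{2}}{4} \approx 7.25 + 7.9373 i$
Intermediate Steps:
$R = 3$ ($R = 2 + 1 = 3$)
$G = \frac{i \sqrt{7}}{2}$ ($G = \frac{\sqrt{-7 + 0}}{2} = \frac{\sqrt{-7}}{2} = \frac{i \sqrt{7}}{2} \approx 1.3229 i$)
$\left(R + G\right)^{2} = \left(3 + \frac{i \sqrt{7}}{2}\right)^{2}$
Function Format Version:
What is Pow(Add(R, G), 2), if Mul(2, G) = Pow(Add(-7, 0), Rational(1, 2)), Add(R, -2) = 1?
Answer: Mul(Rational(1, 4), Pow(Add(6, Mul(I, Pow(7, Rational(1, 2)))), 2)) ≈ Add(7.2500, Mul(7.9373, I))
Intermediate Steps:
R = 3 (R = Add(2, 1) = 3)
G = Mul(Rational(1, 2), I, Pow(7, Rational(1, 2))) (G = Mul(Rational(1, 2), Pow(Add(-7, 0), Rational(1, 2))) = Mul(Rational(1, 2), Pow(-7, Rational(1, 2))) = Mul(Rational(1, 2), Mul(I, Pow(7, Rational(1, 2)))) = Mul(Rational(1, 2), I, Pow(7, Rational(1, 2))) ≈ Mul(1.3229, I))
Pow(Add(R, G), 2) = Pow(Add(3, Mul(Rational(1, 2), I, Pow(7, Rational(1, 2)))), 2)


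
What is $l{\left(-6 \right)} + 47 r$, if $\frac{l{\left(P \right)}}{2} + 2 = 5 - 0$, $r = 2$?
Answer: $100$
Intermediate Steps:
$l{\left(P \right)} = 6$ ($l{\left(P \right)} = -4 + 2 \left(5 - 0\right) = -4 + 2 \left(5 + 0\right) = -4 + 2 \cdot 5 = -4 + 10 = 6$)
$l{\left(-6 \right)} + 47 r = 6 + 47 \cdot 2 = 6 + 94 = 100$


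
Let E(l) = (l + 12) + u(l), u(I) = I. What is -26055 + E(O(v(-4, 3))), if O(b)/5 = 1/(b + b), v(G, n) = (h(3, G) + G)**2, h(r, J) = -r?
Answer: -1276102/49 ≈ -26043.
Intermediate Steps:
v(G, n) = (-3 + G)**2 (v(G, n) = (-1*3 + G)**2 = (-3 + G)**2)
O(b) = 5/(2*b) (O(b) = 5/(b + b) = 5/((2*b)) = 5*(1/(2*b)) = 5/(2*b))
E(l) = 12 + 2*l (E(l) = (l + 12) + l = (12 + l) + l = 12 + 2*l)
-26055 + E(O(v(-4, 3))) = -26055 + (12 + 2*(5/(2*((-3 - 4)**2)))) = -26055 + (12 + 2*(5/(2*((-7)**2)))) = -26055 + (12 + 2*((5/2)/49)) = -26055 + (12 + 2*((5/2)*(1/49))) = -26055 + (12 + 2*(5/98)) = -26055 + (12 + 5/49) = -26055 + 593/49 = -1276102/49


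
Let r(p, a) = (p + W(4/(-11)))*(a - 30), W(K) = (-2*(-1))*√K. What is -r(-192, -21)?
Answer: -9792 + 204*I*√11/11 ≈ -9792.0 + 61.508*I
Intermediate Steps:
W(K) = 2*√K
r(p, a) = (-30 + a)*(p + 4*I*√11/11) (r(p, a) = (p + 2*√(4/(-11)))*(a - 30) = (p + 2*√(4*(-1/11)))*(-30 + a) = (p + 2*√(-4/11))*(-30 + a) = (p + 2*(2*I*√11/11))*(-30 + a) = (p + 4*I*√11/11)*(-30 + a) = (-30 + a)*(p + 4*I*√11/11))
-r(-192, -21) = -(-30*(-192) - 21*(-192) - 120*I*√11/11 + (4/11)*I*(-21)*√11) = -(5760 + 4032 - 120*I*√11/11 - 84*I*√11/11) = -(9792 - 204*I*√11/11) = -9792 + 204*I*√11/11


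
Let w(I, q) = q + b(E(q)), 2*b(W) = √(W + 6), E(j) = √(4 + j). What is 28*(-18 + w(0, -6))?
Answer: -672 + 14*√(6 + I*√2) ≈ -637.47 + 4.014*I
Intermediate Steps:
b(W) = √(6 + W)/2 (b(W) = √(W + 6)/2 = √(6 + W)/2)
w(I, q) = q + √(6 + √(4 + q))/2
28*(-18 + w(0, -6)) = 28*(-18 + (-6 + √(6 + √(4 - 6))/2)) = 28*(-18 + (-6 + √(6 + √(-2))/2)) = 28*(-18 + (-6 + √(6 + I*√2)/2)) = 28*(-24 + √(6 + I*√2)/2) = -672 + 14*√(6 + I*√2)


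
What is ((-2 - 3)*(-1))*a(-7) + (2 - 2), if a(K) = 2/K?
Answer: -10/7 ≈ -1.4286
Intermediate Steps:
((-2 - 3)*(-1))*a(-7) + (2 - 2) = ((-2 - 3)*(-1))*(2/(-7)) + (2 - 2) = (-5*(-1))*(2*(-⅐)) + 0 = 5*(-2/7) + 0 = -10/7 + 0 = -10/7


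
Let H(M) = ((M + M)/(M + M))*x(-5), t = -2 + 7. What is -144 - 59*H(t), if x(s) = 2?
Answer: -262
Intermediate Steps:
t = 5
H(M) = 2 (H(M) = ((M + M)/(M + M))*2 = ((2*M)/((2*M)))*2 = ((2*M)*(1/(2*M)))*2 = 1*2 = 2)
-144 - 59*H(t) = -144 - 59*2 = -144 - 118 = -262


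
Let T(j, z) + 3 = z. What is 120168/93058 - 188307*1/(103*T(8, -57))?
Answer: 3044351841/95849740 ≈ 31.762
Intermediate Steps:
T(j, z) = -3 + z
120168/93058 - 188307*1/(103*T(8, -57)) = 120168/93058 - 188307*1/(103*(-3 - 57)) = 120168*(1/93058) - 188307/(103*(-60)) = 60084/46529 - 188307/(-6180) = 60084/46529 - 188307*(-1/6180) = 60084/46529 + 62769/2060 = 3044351841/95849740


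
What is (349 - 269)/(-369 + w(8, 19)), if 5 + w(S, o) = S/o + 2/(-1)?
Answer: -95/446 ≈ -0.21300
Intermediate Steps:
w(S, o) = -7 + S/o (w(S, o) = -5 + (S/o + 2/(-1)) = -5 + (S/o + 2*(-1)) = -5 + (S/o - 2) = -5 + (-2 + S/o) = -7 + S/o)
(349 - 269)/(-369 + w(8, 19)) = (349 - 269)/(-369 + (-7 + 8/19)) = 80/(-369 + (-7 + 8*(1/19))) = 80/(-369 + (-7 + 8/19)) = 80/(-369 - 125/19) = 80/(-7136/19) = 80*(-19/7136) = -95/446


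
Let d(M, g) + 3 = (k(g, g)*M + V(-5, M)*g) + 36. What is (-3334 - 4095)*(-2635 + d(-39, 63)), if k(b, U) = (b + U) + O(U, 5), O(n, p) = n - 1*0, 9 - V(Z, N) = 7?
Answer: 73153363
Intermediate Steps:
V(Z, N) = 2 (V(Z, N) = 9 - 1*7 = 9 - 7 = 2)
O(n, p) = n (O(n, p) = n + 0 = n)
k(b, U) = b + 2*U (k(b, U) = (b + U) + U = (U + b) + U = b + 2*U)
d(M, g) = 33 + 2*g + 3*M*g (d(M, g) = -3 + (((g + 2*g)*M + 2*g) + 36) = -3 + (((3*g)*M + 2*g) + 36) = -3 + ((3*M*g + 2*g) + 36) = -3 + ((2*g + 3*M*g) + 36) = -3 + (36 + 2*g + 3*M*g) = 33 + 2*g + 3*M*g)
(-3334 - 4095)*(-2635 + d(-39, 63)) = (-3334 - 4095)*(-2635 + (33 + 2*63 + 3*(-39)*63)) = -7429*(-2635 + (33 + 126 - 7371)) = -7429*(-2635 - 7212) = -7429*(-9847) = 73153363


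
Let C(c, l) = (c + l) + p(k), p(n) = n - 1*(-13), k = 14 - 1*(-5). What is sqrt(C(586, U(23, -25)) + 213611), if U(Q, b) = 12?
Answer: sqrt(214241) ≈ 462.86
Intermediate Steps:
k = 19 (k = 14 + 5 = 19)
p(n) = 13 + n (p(n) = n + 13 = 13 + n)
C(c, l) = 32 + c + l (C(c, l) = (c + l) + (13 + 19) = (c + l) + 32 = 32 + c + l)
sqrt(C(586, U(23, -25)) + 213611) = sqrt((32 + 586 + 12) + 213611) = sqrt(630 + 213611) = sqrt(214241)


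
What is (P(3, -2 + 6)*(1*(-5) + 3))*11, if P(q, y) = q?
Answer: -66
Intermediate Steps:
(P(3, -2 + 6)*(1*(-5) + 3))*11 = (3*(1*(-5) + 3))*11 = (3*(-5 + 3))*11 = (3*(-2))*11 = -6*11 = -66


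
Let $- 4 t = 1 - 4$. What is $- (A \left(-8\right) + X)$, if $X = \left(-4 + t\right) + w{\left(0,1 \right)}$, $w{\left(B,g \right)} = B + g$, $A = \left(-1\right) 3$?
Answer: $- \frac{87}{4} \approx -21.75$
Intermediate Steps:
$A = -3$
$t = \frac{3}{4}$ ($t = - \frac{1 - 4}{4} = \left(- \frac{1}{4}\right) \left(-3\right) = \frac{3}{4} \approx 0.75$)
$X = - \frac{9}{4}$ ($X = \left(-4 + \frac{3}{4}\right) + \left(0 + 1\right) = - \frac{13}{4} + 1 = - \frac{9}{4} \approx -2.25$)
$- (A \left(-8\right) + X) = - (\left(-3\right) \left(-8\right) - \frac{9}{4}) = - (24 - \frac{9}{4}) = \left(-1\right) \frac{87}{4} = - \frac{87}{4}$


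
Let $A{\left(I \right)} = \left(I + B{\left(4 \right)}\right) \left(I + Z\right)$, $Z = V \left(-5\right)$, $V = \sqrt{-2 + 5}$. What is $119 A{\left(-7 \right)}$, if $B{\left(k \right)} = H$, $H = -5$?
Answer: $9996 + 7140 \sqrt{3} \approx 22363.0$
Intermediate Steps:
$B{\left(k \right)} = -5$
$V = \sqrt{3} \approx 1.732$
$Z = - 5 \sqrt{3}$ ($Z = \sqrt{3} \left(-5\right) = - 5 \sqrt{3} \approx -8.6602$)
$A{\left(I \right)} = \left(-5 + I\right) \left(I - 5 \sqrt{3}\right)$ ($A{\left(I \right)} = \left(I - 5\right) \left(I - 5 \sqrt{3}\right) = \left(-5 + I\right) \left(I - 5 \sqrt{3}\right)$)
$119 A{\left(-7 \right)} = 119 \left(\left(-7\right)^{2} - -35 + 25 \sqrt{3} - - 35 \sqrt{3}\right) = 119 \left(49 + 35 + 25 \sqrt{3} + 35 \sqrt{3}\right) = 119 \left(84 + 60 \sqrt{3}\right) = 9996 + 7140 \sqrt{3}$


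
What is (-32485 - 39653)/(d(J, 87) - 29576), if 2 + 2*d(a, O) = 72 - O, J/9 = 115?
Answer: 4372/1793 ≈ 2.4384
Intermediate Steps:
J = 1035 (J = 9*115 = 1035)
d(a, O) = 35 - O/2 (d(a, O) = -1 + (72 - O)/2 = -1 + (36 - O/2) = 35 - O/2)
(-32485 - 39653)/(d(J, 87) - 29576) = (-32485 - 39653)/((35 - 1/2*87) - 29576) = -72138/((35 - 87/2) - 29576) = -72138/(-17/2 - 29576) = -72138/(-59169/2) = -72138*(-2/59169) = 4372/1793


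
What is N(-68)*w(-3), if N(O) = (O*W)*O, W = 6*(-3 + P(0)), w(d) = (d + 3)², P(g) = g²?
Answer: 0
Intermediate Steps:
w(d) = (3 + d)²
W = -18 (W = 6*(-3 + 0²) = 6*(-3 + 0) = 6*(-3) = -18)
N(O) = -18*O² (N(O) = (O*(-18))*O = (-18*O)*O = -18*O²)
N(-68)*w(-3) = (-18*(-68)²)*(3 - 3)² = -18*4624*0² = -83232*0 = 0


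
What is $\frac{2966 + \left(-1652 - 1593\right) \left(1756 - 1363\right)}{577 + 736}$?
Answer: $- \frac{1272319}{1313} \approx -969.02$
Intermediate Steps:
$\frac{2966 + \left(-1652 - 1593\right) \left(1756 - 1363\right)}{577 + 736} = \frac{2966 - 1275285}{1313} = \left(2966 - 1275285\right) \frac{1}{1313} = \left(-1272319\right) \frac{1}{1313} = - \frac{1272319}{1313}$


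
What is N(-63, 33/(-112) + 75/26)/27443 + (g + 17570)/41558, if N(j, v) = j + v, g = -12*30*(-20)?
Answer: 493039885577/830266669232 ≈ 0.59383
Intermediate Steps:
g = 7200 (g = -360*(-20) = 7200)
N(-63, 33/(-112) + 75/26)/27443 + (g + 17570)/41558 = (-63 + (33/(-112) + 75/26))/27443 + (7200 + 17570)/41558 = (-63 + (33*(-1/112) + 75*(1/26)))*(1/27443) + 24770*(1/41558) = (-63 + (-33/112 + 75/26))*(1/27443) + 12385/20779 = (-63 + 3771/1456)*(1/27443) + 12385/20779 = -87957/1456*1/27443 + 12385/20779 = -87957/39957008 + 12385/20779 = 493039885577/830266669232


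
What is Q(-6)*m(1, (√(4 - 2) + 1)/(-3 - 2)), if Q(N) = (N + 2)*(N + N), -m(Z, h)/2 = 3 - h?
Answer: -1536/5 - 96*√2/5 ≈ -334.35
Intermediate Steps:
m(Z, h) = -6 + 2*h (m(Z, h) = -2*(3 - h) = -6 + 2*h)
Q(N) = 2*N*(2 + N) (Q(N) = (2 + N)*(2*N) = 2*N*(2 + N))
Q(-6)*m(1, (√(4 - 2) + 1)/(-3 - 2)) = (2*(-6)*(2 - 6))*(-6 + 2*((√(4 - 2) + 1)/(-3 - 2))) = (2*(-6)*(-4))*(-6 + 2*((√2 + 1)/(-5))) = 48*(-6 + 2*((1 + √2)*(-⅕))) = 48*(-6 + 2*(-⅕ - √2/5)) = 48*(-6 + (-⅖ - 2*√2/5)) = 48*(-32/5 - 2*√2/5) = -1536/5 - 96*√2/5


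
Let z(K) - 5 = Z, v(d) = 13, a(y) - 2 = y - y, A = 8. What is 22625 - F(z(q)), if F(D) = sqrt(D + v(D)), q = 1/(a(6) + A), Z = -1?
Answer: 22625 - sqrt(17) ≈ 22621.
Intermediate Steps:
a(y) = 2 (a(y) = 2 + (y - y) = 2 + 0 = 2)
q = 1/10 (q = 1/(2 + 8) = 1/10 ≈ 0.10000)
z(K) = 4 (z(K) = 5 - 1 = 4)
F(D) = sqrt(13 + D) (F(D) = sqrt(D + 13) = sqrt(13 + D))
22625 - F(z(q)) = 22625 - sqrt(13 + 4) = 22625 - sqrt(17)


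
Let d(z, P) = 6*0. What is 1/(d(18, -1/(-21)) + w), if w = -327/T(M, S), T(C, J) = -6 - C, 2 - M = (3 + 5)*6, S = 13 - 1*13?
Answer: -40/327 ≈ -0.12232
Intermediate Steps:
S = 0 (S = 13 - 13 = 0)
M = -46 (M = 2 - (3 + 5)*6 = 2 - 8*6 = 2 - 1*48 = 2 - 48 = -46)
w = -327/40 (w = -327/(-6 - 1*(-46)) = -327/(-6 + 46) = -327/40 ≈ -8.1750)
d(z, P) = 0
1/(d(18, -1/(-21)) + w) = 1/(0 - 327/40) = 1/(-327/40) = -40/327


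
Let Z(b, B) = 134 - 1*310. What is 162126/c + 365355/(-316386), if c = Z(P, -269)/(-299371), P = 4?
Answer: 426557076417041/1546776 ≈ 2.7577e+8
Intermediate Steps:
Z(b, B) = -176 (Z(b, B) = 134 - 310 = -176)
c = 176/299371 (c = -176/(-299371) = -176*(-1/299371) = 176/299371 ≈ 0.00058790)
162126/c + 365355/(-316386) = 162126/(176/299371) + 365355/(-316386) = 162126*(299371/176) + 365355*(-1/316386) = 24267911373/88 - 40595/35154 = 426557076417041/1546776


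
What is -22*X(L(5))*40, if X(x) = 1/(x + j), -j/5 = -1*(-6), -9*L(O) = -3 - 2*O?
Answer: 7920/257 ≈ 30.817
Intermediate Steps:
L(O) = ⅓ + 2*O/9 (L(O) = -(-3 - 2*O)/9 = ⅓ + 2*O/9)
j = -30 (j = -(-5)*(-6) = -5*6 = -30)
X(x) = 1/(-30 + x) (X(x) = 1/(x - 30) = 1/(-30 + x))
-22*X(L(5))*40 = -22/(-30 + (⅓ + (2/9)*5))*40 = -22/(-30 + (⅓ + 10/9))*40 = -22/(-30 + 13/9)*40 = -22/(-257/9)*40 = -22*(-9/257)*40 = (198/257)*40 = 7920/257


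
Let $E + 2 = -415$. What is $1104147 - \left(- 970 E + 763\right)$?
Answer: $698894$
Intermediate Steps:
$E = -417$ ($E = -2 - 415 = -417$)
$1104147 - \left(- 970 E + 763\right) = 1104147 - \left(\left(-970\right) \left(-417\right) + 763\right) = 1104147 - \left(404490 + 763\right) = 1104147 - 405253 = 698894$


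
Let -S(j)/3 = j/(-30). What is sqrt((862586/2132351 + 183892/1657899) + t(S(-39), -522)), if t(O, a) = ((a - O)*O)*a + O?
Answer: I*sqrt(36616861947406017944639264921083)/5892037650915 ≈ 1027.0*I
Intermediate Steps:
S(j) = j/10 (S(j) = -3*j/(-30) = -(-1)*j/10 = j/10)
t(O, a) = O + O*a*(a - O) (t(O, a) = (O*(a - O))*a + O = O*a*(a - O) + O = O + O*a*(a - O))
sqrt((862586/2132351 + 183892/1657899) + t(S(-39), -522)) = sqrt((862586/2132351 + 183892/1657899) + ((1/10)*(-39))*(1 + (-522)**2 - 1*(1/10)*(-39)*(-522))) = sqrt((862586*(1/2132351) + 183892*(1/1657899)) - 39*(1 + 272484 - 1*(-39/10)*(-522))/10) = sqrt((862586/2132351 + 183892/1657899) - 39*(1 + 272484 - 10179/5)/10) = sqrt(1822202756906/3535222590549 - 39/10*1352246/5) = sqrt(1822202756906/3535222590549 - 26368797/25) = sqrt(-93219521284931776903/88380564763725) = I*sqrt(36616861947406017944639264921083)/5892037650915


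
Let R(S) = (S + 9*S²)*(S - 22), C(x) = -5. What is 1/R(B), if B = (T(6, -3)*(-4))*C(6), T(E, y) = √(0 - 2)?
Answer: √2/(80*(-3611*I + 1970*√2)) ≈ 2.3677e-6 + 3.0688e-6*I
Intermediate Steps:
T(E, y) = I*√2 (T(E, y) = √(-2) = I*√2)
B = 20*I*√2 (B = ((I*√2)*(-4))*(-5) = -4*I*√2*(-5) = 20*I*√2 ≈ 28.284*I)
R(S) = (-22 + S)*(S + 9*S²) (R(S) = (S + 9*S²)*(-22 + S) = (-22 + S)*(S + 9*S²))
1/R(B) = 1/((20*I*√2)*(-22 - 3940*I*√2 + 9*(20*I*√2)²)) = 1/((20*I*√2)*(-22 - 3940*I*√2 + 9*(-800))) = 1/((20*I*√2)*(-22 - 3940*I*√2 - 7200)) = 1/((20*I*√2)*(-7222 - 3940*I*√2)) = 1/(20*I*√2*(-7222 - 3940*I*√2)) = -I*√2/(40*(-7222 - 3940*I*√2))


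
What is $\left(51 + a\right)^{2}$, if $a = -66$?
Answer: $225$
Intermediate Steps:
$\left(51 + a\right)^{2} = \left(51 - 66\right)^{2} = \left(-15\right)^{2} = 225$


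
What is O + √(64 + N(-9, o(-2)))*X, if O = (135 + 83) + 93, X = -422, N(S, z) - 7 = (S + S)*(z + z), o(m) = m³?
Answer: 311 - 422*√359 ≈ -7684.8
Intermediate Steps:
N(S, z) = 7 + 4*S*z (N(S, z) = 7 + (S + S)*(z + z) = 7 + (2*S)*(2*z) = 7 + 4*S*z)
O = 311 (O = 218 + 93 = 311)
O + √(64 + N(-9, o(-2)))*X = 311 + √(64 + (7 + 4*(-9)*(-2)³))*(-422) = 311 + √(64 + (7 + 4*(-9)*(-8)))*(-422) = 311 + √(64 + (7 + 288))*(-422) = 311 + √(64 + 295)*(-422) = 311 + √359*(-422) = 311 - 422*√359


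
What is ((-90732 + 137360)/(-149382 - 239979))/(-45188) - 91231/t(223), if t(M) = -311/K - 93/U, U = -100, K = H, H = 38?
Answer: 9901953636923503/787351407843 ≈ 12576.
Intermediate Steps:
K = 38
t(M) = -13783/1900 (t(M) = -311/38 - 93/(-100) = -311*1/38 - 93*(-1/100) = -311/38 + 93/100 = -13783/1900)
((-90732 + 137360)/(-149382 - 239979))/(-45188) - 91231/t(223) = ((-90732 + 137360)/(-149382 - 239979))/(-45188) - 91231/(-13783/1900) = (46628/(-389361))*(-1/45188) - 91231*(-1900/13783) = (46628*(-1/389361))*(-1/45188) + 24762700/1969 = -46628/389361*(-1/45188) + 24762700/1969 = 11657/4398611217 + 24762700/1969 = 9901953636923503/787351407843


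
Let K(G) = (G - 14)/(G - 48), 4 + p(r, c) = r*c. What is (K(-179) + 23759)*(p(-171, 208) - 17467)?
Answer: -286065103954/227 ≈ -1.2602e+9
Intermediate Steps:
p(r, c) = -4 + c*r (p(r, c) = -4 + r*c = -4 + c*r)
K(G) = (-14 + G)/(-48 + G)
(K(-179) + 23759)*(p(-171, 208) - 17467) = ((-14 - 179)/(-48 - 179) + 23759)*((-4 + 208*(-171)) - 17467) = (-193/(-227) + 23759)*((-4 - 35568) - 17467) = (-1/227*(-193) + 23759)*(-35572 - 17467) = (193/227 + 23759)*(-53039) = (5393486/227)*(-53039) = -286065103954/227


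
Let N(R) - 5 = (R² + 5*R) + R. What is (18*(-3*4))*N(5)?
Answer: -12960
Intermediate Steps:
N(R) = 5 + R² + 6*R (N(R) = 5 + ((R² + 5*R) + R) = 5 + (R² + 6*R) = 5 + R² + 6*R)
(18*(-3*4))*N(5) = (18*(-3*4))*(5 + 5² + 6*5) = (18*(-12))*(5 + 25 + 30) = -216*60 = -12960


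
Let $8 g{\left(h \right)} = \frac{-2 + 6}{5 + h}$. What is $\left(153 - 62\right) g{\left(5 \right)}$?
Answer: $\frac{91}{20} \approx 4.55$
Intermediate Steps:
$g{\left(h \right)} = \frac{1}{2 \left(5 + h\right)}$ ($g{\left(h \right)} = \frac{\left(-2 + 6\right) \frac{1}{5 + h}}{8} = \frac{4 \frac{1}{5 + h}}{8} = \frac{1}{2 \left(5 + h\right)}$)
$\left(153 - 62\right) g{\left(5 \right)} = \left(153 - 62\right) \frac{1}{2 \left(5 + 5\right)} = \left(153 - 62\right) \frac{1}{2 \cdot 10} = 91 \cdot \frac{1}{2} \cdot \frac{1}{10} = 91 \cdot \frac{1}{20} = \frac{91}{20}$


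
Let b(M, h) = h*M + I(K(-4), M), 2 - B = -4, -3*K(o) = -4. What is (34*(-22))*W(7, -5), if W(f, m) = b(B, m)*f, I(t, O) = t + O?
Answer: 356048/3 ≈ 1.1868e+5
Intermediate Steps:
K(o) = 4/3 (K(o) = -⅓*(-4) = 4/3)
B = 6 (B = 2 - 1*(-4) = 2 + 4 = 6)
I(t, O) = O + t
b(M, h) = 4/3 + M + M*h (b(M, h) = h*M + (M + 4/3) = M*h + (4/3 + M) = 4/3 + M + M*h)
W(f, m) = f*(22/3 + 6*m) (W(f, m) = (4/3 + 6 + 6*m)*f = (22/3 + 6*m)*f = f*(22/3 + 6*m))
(34*(-22))*W(7, -5) = (34*(-22))*((⅔)*7*(11 + 9*(-5))) = -1496*7*(11 - 45)/3 = -1496*7*(-34)/3 = -748*(-476/3) = 356048/3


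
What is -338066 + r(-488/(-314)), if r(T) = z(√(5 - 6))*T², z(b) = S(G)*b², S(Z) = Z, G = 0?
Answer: -338066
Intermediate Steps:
z(b) = 0 (z(b) = 0*b² = 0)
r(T) = 0 (r(T) = 0*T² = 0)
-338066 + r(-488/(-314)) = -338066 + 0 = -338066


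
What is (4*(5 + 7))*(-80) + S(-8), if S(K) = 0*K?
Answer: -3840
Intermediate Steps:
S(K) = 0
(4*(5 + 7))*(-80) + S(-8) = (4*(5 + 7))*(-80) + 0 = (4*12)*(-80) + 0 = 48*(-80) + 0 = -3840 + 0 = -3840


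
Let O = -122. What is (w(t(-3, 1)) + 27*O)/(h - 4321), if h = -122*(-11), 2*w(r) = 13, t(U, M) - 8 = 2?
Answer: 6575/5958 ≈ 1.1036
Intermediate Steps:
t(U, M) = 10 (t(U, M) = 8 + 2 = 10)
w(r) = 13/2 (w(r) = (½)*13 = 13/2)
h = 1342
(w(t(-3, 1)) + 27*O)/(h - 4321) = (13/2 + 27*(-122))/(1342 - 4321) = (13/2 - 3294)/(-2979) = -6575/2*(-1/2979) = 6575/5958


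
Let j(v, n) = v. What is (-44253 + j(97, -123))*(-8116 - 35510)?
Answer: 1926349656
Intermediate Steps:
(-44253 + j(97, -123))*(-8116 - 35510) = (-44253 + 97)*(-8116 - 35510) = -44156*(-43626) = 1926349656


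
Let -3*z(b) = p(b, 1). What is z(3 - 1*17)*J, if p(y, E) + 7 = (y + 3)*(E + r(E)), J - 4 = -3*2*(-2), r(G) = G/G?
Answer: 464/3 ≈ 154.67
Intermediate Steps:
r(G) = 1
J = 16 (J = 4 - 3*2*(-2) = 4 - 6*(-2) = 4 - 1*(-12) = 4 + 12 = 16)
p(y, E) = -7 + (1 + E)*(3 + y) (p(y, E) = -7 + (y + 3)*(E + 1) = -7 + (3 + y)*(1 + E) = -7 + (1 + E)*(3 + y))
z(b) = ⅓ - 2*b/3 (z(b) = -(-4 + b + 3*1 + 1*b)/3 = -(-4 + b + 3 + b)/3 = -(-1 + 2*b)/3 = ⅓ - 2*b/3)
z(3 - 1*17)*J = (⅓ - 2*(3 - 1*17)/3)*16 = (⅓ - 2*(3 - 17)/3)*16 = (⅓ - ⅔*(-14))*16 = (⅓ + 28/3)*16 = (29/3)*16 = 464/3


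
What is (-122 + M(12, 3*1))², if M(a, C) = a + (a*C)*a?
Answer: 103684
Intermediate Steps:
M(a, C) = a + C*a² (M(a, C) = a + (C*a)*a = a + C*a²)
(-122 + M(12, 3*1))² = (-122 + 12*(1 + (3*1)*12))² = (-122 + 12*(1 + 3*12))² = (-122 + 12*(1 + 36))² = (-122 + 12*37)² = (-122 + 444)² = 322² = 103684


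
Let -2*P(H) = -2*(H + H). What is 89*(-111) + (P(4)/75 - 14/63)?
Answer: -2222801/225 ≈ -9879.1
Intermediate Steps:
P(H) = 2*H (P(H) = -(-1)*(H + H) = -(-1)*2*H = -(-2)*H = 2*H)
89*(-111) + (P(4)/75 - 14/63) = 89*(-111) + ((2*4)/75 - 14/63) = -9879 + (8*(1/75) - 14*1/63) = -9879 + (8/75 - 2/9) = -9879 - 26/225 = -2222801/225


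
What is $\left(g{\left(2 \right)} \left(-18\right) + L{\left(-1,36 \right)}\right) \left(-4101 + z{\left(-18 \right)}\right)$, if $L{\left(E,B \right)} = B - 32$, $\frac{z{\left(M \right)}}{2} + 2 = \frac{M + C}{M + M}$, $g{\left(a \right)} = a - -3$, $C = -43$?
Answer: $\frac{3174647}{9} \approx 3.5274 \cdot 10^{5}$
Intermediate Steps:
$g{\left(a \right)} = 3 + a$ ($g{\left(a \right)} = a + 3 = 3 + a$)
$z{\left(M \right)} = -4 + \frac{-43 + M}{M}$ ($z{\left(M \right)} = -4 + 2 \frac{M - 43}{M + M} = -4 + 2 \frac{-43 + M}{2 M} = -4 + \frac{-43 + M}{M}$)
$L{\left(E,B \right)} = -32 + B$
$\left(g{\left(2 \right)} \left(-18\right) + L{\left(-1,36 \right)}\right) \left(-4101 + z{\left(-18 \right)}\right) = \left(\left(3 + 2\right) \left(-18\right) + \left(-32 + 36\right)\right) \left(-4101 - \left(3 + \frac{43}{-18}\right)\right) = \left(5 \left(-18\right) + 4\right) \left(-4101 - \frac{11}{18}\right) = \left(-90 + 4\right) \left(-4101 + \left(-3 + \frac{43}{18}\right)\right) = - 86 \left(-4101 - \frac{11}{18}\right) = \left(-86\right) \left(- \frac{73829}{18}\right) = \frac{3174647}{9}$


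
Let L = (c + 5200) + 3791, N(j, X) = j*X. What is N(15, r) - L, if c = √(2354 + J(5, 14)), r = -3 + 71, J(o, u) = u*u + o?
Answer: -7971 - √2555 ≈ -8021.5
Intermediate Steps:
J(o, u) = o + u² (J(o, u) = u² + o = o + u²)
r = 68
c = √2555 (c = √(2354 + (5 + 14²)) = √(2354 + (5 + 196)) = √(2354 + 201) = √2555 ≈ 50.547)
N(j, X) = X*j
L = 8991 + √2555 (L = (√2555 + 5200) + 3791 = (5200 + √2555) + 3791 = 8991 + √2555 ≈ 9041.5)
N(15, r) - L = 68*15 - (8991 + √2555) = 1020 + (-8991 - √2555) = -7971 - √2555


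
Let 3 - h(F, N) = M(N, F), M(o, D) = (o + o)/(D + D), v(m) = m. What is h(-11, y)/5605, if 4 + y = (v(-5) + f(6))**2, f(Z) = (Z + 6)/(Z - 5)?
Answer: 78/61655 ≈ 0.0012651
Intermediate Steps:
f(Z) = (6 + Z)/(-5 + Z)
y = 45 (y = -4 + (-5 + (6 + 6)/(-5 + 6))**2 = -4 + (-5 + 12/1)**2 = -4 + (-5 + 1*12)**2 = -4 + (-5 + 12)**2 = -4 + 7**2 = -4 + 49 = 45)
M(o, D) = o/D (M(o, D) = (2*o)/((2*D)) = (2*o)*(1/(2*D)) = o/D)
h(F, N) = 3 - N/F
h(-11, y)/5605 = (3 - 1*45/(-11))/5605 = (3 - 1*45*(-1/11))*(1/5605) = (3 + 45/11)*(1/5605) = (78/11)*(1/5605) = 78/61655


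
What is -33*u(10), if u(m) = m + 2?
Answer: -396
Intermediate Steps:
u(m) = 2 + m
-33*u(10) = -33*(2 + 10) = -33*12 = -396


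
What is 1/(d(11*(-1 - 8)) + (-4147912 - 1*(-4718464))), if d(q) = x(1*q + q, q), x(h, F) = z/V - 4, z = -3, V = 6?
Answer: 2/1141095 ≈ 1.7527e-6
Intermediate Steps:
x(h, F) = -9/2 (x(h, F) = -3/6 - 4 = -3*1/6 - 4 = -1/2 - 4 = -9/2)
d(q) = -9/2
1/(d(11*(-1 - 8)) + (-4147912 - 1*(-4718464))) = 1/(-9/2 + (-4147912 - 1*(-4718464))) = 1/(-9/2 + (-4147912 + 4718464)) = 1/(-9/2 + 570552) = 1/(1141095/2) = 2/1141095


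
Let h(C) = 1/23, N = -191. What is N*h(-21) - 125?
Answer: -3066/23 ≈ -133.30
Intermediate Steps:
h(C) = 1/23
N*h(-21) - 125 = -191*1/23 - 125 = -191/23 - 125 = -3066/23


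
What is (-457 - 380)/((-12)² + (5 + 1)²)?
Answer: -93/20 ≈ -4.6500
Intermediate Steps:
(-457 - 380)/((-12)² + (5 + 1)²) = -837/(144 + 6²) = -837/(144 + 36) = -837/180 = -837*1/180 = -93/20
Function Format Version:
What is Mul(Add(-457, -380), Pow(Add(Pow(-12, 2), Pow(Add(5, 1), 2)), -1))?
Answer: Rational(-93, 20) ≈ -4.6500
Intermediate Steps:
Mul(Add(-457, -380), Pow(Add(Pow(-12, 2), Pow(Add(5, 1), 2)), -1)) = Mul(-837, Pow(Add(144, Pow(6, 2)), -1)) = Mul(-837, Pow(Add(144, 36), -1)) = Mul(-837, Pow(180, -1)) = Mul(-837, Rational(1, 180)) = Rational(-93, 20)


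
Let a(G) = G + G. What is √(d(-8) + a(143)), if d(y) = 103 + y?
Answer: √381 ≈ 19.519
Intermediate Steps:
a(G) = 2*G
√(d(-8) + a(143)) = √((103 - 8) + 2*143) = √(95 + 286) = √381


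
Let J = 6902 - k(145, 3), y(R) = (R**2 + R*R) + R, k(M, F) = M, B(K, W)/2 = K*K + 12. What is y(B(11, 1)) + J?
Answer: 148535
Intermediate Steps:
B(K, W) = 24 + 2*K**2 (B(K, W) = 2*(K*K + 12) = 2*(K**2 + 12) = 2*(12 + K**2) = 24 + 2*K**2)
y(R) = R + 2*R**2 (y(R) = (R**2 + R**2) + R = 2*R**2 + R = R + 2*R**2)
J = 6757 (J = 6902 - 1*145 = 6902 - 145 = 6757)
y(B(11, 1)) + J = (24 + 2*11**2)*(1 + 2*(24 + 2*11**2)) + 6757 = (24 + 2*121)*(1 + 2*(24 + 2*121)) + 6757 = (24 + 242)*(1 + 2*(24 + 242)) + 6757 = 266*(1 + 2*266) + 6757 = 266*(1 + 532) + 6757 = 266*533 + 6757 = 141778 + 6757 = 148535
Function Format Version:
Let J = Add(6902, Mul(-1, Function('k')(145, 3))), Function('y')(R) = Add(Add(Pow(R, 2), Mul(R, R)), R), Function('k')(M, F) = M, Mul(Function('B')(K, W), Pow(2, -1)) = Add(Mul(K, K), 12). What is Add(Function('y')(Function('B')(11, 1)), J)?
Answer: 148535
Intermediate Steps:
Function('B')(K, W) = Add(24, Mul(2, Pow(K, 2))) (Function('B')(K, W) = Mul(2, Add(Mul(K, K), 12)) = Mul(2, Add(Pow(K, 2), 12)) = Mul(2, Add(12, Pow(K, 2))) = Add(24, Mul(2, Pow(K, 2))))
Function('y')(R) = Add(R, Mul(2, Pow(R, 2))) (Function('y')(R) = Add(Add(Pow(R, 2), Pow(R, 2)), R) = Add(Mul(2, Pow(R, 2)), R) = Add(R, Mul(2, Pow(R, 2))))
J = 6757 (J = Add(6902, Mul(-1, 145)) = Add(6902, -145) = 6757)
Add(Function('y')(Function('B')(11, 1)), J) = Add(Mul(Add(24, Mul(2, Pow(11, 2))), Add(1, Mul(2, Add(24, Mul(2, Pow(11, 2)))))), 6757) = Add(Mul(Add(24, Mul(2, 121)), Add(1, Mul(2, Add(24, Mul(2, 121))))), 6757) = Add(Mul(Add(24, 242), Add(1, Mul(2, Add(24, 242)))), 6757) = Add(Mul(266, Add(1, Mul(2, 266))), 6757) = Add(Mul(266, Add(1, 532)), 6757) = Add(Mul(266, 533), 6757) = Add(141778, 6757) = 148535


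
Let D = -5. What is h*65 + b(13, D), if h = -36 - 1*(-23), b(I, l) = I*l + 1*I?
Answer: -897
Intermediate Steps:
b(I, l) = I + I*l (b(I, l) = I*l + I = I + I*l)
h = -13 (h = -36 + 23 = -13)
h*65 + b(13, D) = -13*65 + 13*(1 - 5) = -845 + 13*(-4) = -845 - 52 = -897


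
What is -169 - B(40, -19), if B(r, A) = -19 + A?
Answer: -131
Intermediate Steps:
-169 - B(40, -19) = -169 - (-19 - 19) = -169 - 1*(-38) = -169 + 38 = -131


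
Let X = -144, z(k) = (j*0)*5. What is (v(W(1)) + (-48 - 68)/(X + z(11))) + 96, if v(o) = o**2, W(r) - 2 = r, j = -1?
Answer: 3809/36 ≈ 105.81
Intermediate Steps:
W(r) = 2 + r
z(k) = 0 (z(k) = -1*0*5 = 0*5 = 0)
(v(W(1)) + (-48 - 68)/(X + z(11))) + 96 = ((2 + 1)**2 + (-48 - 68)/(-144 + 0)) + 96 = (3**2 - 116/(-144)) + 96 = (9 - 116*(-1/144)) + 96 = (9 + 29/36) + 96 = 353/36 + 96 = 3809/36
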